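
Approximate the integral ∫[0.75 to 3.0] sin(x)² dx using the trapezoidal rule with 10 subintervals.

f(x) = sin(x)²
a = 0.75, b = 3.0, n = 10
h = (b - a)/n = 0.225000

Trapezoidal rule: (h/2)[f(x₀) + 2f(x₁) + 2f(x₂) + ... + f(xₙ)]

x_0 = 0.7500, f(x_0) = 0.464631, coefficient = 1
x_1 = 0.9750, f(x_1) = 0.685090, coefficient = 2
x_2 = 1.2000, f(x_2) = 0.868697, coefficient = 2
x_3 = 1.4250, f(x_3) = 0.978894, coefficient = 2
x_4 = 1.6500, f(x_4) = 0.993740, coefficient = 2
x_5 = 1.8750, f(x_5) = 0.910280, coefficient = 2
x_6 = 2.1000, f(x_6) = 0.745130, coefficient = 2
x_7 = 2.3250, f(x_7) = 0.531174, coefficient = 2
x_8 = 2.5500, f(x_8) = 0.311011, coefficient = 2
x_9 = 2.7750, f(x_9) = 0.128477, coefficient = 2
x_10 = 3.0000, f(x_10) = 0.019915, coefficient = 1

I ≈ (0.225000/2) × 12.789532 = 1.438822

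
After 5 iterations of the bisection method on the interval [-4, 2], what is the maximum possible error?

Bisection error bound: |error| ≤ (b-a)/2^n
|error| ≤ (2 - (-4))/2^5 = 6/2^5
|error| ≤ 0.1875000000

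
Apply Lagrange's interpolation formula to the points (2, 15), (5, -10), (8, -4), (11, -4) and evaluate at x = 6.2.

Lagrange interpolation formula:
P(x) = Σ yᵢ × Lᵢ(x)
where Lᵢ(x) = Π_{j≠i} (x - xⱼ)/(xᵢ - xⱼ)

L_0(6.2) = (6.2 - 5)/(2 - 5) × (6.2 - 8)/(2 - 8) × (6.2 - 11)/(2 - 11) = -0.064000
L_1(6.2) = (6.2 - 2)/(5 - 2) × (6.2 - 8)/(5 - 8) × (6.2 - 11)/(5 - 11) = 0.672000
L_2(6.2) = (6.2 - 2)/(8 - 2) × (6.2 - 5)/(8 - 5) × (6.2 - 11)/(8 - 11) = 0.448000
L_3(6.2) = (6.2 - 2)/(11 - 2) × (6.2 - 5)/(11 - 5) × (6.2 - 8)/(11 - 8) = -0.056000

P(6.2) = 15×L_0(6.2) + (-10)×L_1(6.2) + (-4)×L_2(6.2) + (-4)×L_3(6.2)
P(6.2) = -9.248000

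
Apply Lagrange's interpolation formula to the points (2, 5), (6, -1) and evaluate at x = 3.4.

Lagrange interpolation formula:
P(x) = Σ yᵢ × Lᵢ(x)
where Lᵢ(x) = Π_{j≠i} (x - xⱼ)/(xᵢ - xⱼ)

L_0(3.4) = (3.4 - 6)/(2 - 6) = 0.650000
L_1(3.4) = (3.4 - 2)/(6 - 2) = 0.350000

P(3.4) = 5×L_0(3.4) + (-1)×L_1(3.4)
P(3.4) = 2.900000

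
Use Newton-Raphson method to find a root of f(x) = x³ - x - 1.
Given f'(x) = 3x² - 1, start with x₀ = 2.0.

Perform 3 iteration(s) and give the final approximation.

f(x) = x³ - x - 1
f'(x) = 3x² - 1
x₀ = 2.0

Newton-Raphson formula: x_{n+1} = x_n - f(x_n)/f'(x_n)

Iteration 1:
  f(2.000000) = 5.000000
  f'(2.000000) = 11.000000
  x_1 = 2.000000 - 5.000000/11.000000 = 1.545455
Iteration 2:
  f(1.545455) = 1.145755
  f'(1.545455) = 6.165289
  x_2 = 1.545455 - 1.145755/6.165289 = 1.359615
Iteration 3:
  f(1.359615) = 0.153705
  f'(1.359615) = 4.545658
  x_3 = 1.359615 - 0.153705/4.545658 = 1.325801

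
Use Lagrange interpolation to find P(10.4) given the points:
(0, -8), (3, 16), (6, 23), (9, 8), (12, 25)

Lagrange interpolation formula:
P(x) = Σ yᵢ × Lᵢ(x)
where Lᵢ(x) = Π_{j≠i} (x - xⱼ)/(xᵢ - xⱼ)

L_0(10.4) = (10.4 - 3)/(0 - 3) × (10.4 - 6)/(0 - 6) × (10.4 - 9)/(0 - 9) × (10.4 - 12)/(0 - 12) = -0.037518
L_1(10.4) = (10.4 - 0)/(3 - 0) × (10.4 - 6)/(3 - 6) × (10.4 - 9)/(3 - 9) × (10.4 - 12)/(3 - 12) = 0.210910
L_2(10.4) = (10.4 - 0)/(6 - 0) × (10.4 - 3)/(6 - 3) × (10.4 - 9)/(6 - 9) × (10.4 - 12)/(6 - 12) = -0.532069
L_3(10.4) = (10.4 - 0)/(9 - 0) × (10.4 - 3)/(9 - 3) × (10.4 - 6)/(9 - 6) × (10.4 - 12)/(9 - 12) = 1.114812
L_4(10.4) = (10.4 - 0)/(12 - 0) × (10.4 - 3)/(12 - 3) × (10.4 - 6)/(12 - 6) × (10.4 - 9)/(12 - 9) = 0.243865

P(10.4) = (-8)×L_0(10.4) + 16×L_1(10.4) + 23×L_2(10.4) + 8×L_3(10.4) + 25×L_4(10.4)
P(10.4) = 6.452234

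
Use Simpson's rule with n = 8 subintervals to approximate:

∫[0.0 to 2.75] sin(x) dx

f(x) = sin(x)
a = 0.0, b = 2.75, n = 8
h = (b - a)/n = 0.343750

Simpson's rule: (h/3)[f(x₀) + 4f(x₁) + 2f(x₂) + ... + f(xₙ)]

x_0 = 0.0000, f(x_0) = 0.000000, coefficient = 1
x_1 = 0.3438, f(x_1) = 0.337020, coefficient = 4
x_2 = 0.6875, f(x_2) = 0.634607, coefficient = 2
x_3 = 1.0312, f(x_3) = 0.857942, coefficient = 4
x_4 = 1.3750, f(x_4) = 0.980893, coefficient = 2
x_5 = 1.7188, f(x_5) = 0.989075, coefficient = 4
x_6 = 2.0625, f(x_6) = 0.881530, coefficient = 2
x_7 = 2.4062, f(x_7) = 0.670841, coefficient = 4
x_8 = 2.7500, f(x_8) = 0.381661, coefficient = 1

I ≈ (0.343750/3) × 16.795233 = 1.924454
Exact value: 1.924302
Error: 0.000151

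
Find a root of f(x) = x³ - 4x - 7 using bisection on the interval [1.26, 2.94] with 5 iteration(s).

f(x) = x³ - 4x - 7
Initial interval: [1.26, 2.94]

Iteration 1:
  c_1 = (1.260000 + 2.940000)/2 = 2.100000
  f(c_1) = f(2.100000) = -6.139000
  f(a) × f(c) ≥ 0, new interval: [2.100000, 2.940000]
Iteration 2:
  c_2 = (2.100000 + 2.940000)/2 = 2.520000
  f(c_2) = f(2.520000) = -1.076992
  f(a) × f(c) ≥ 0, new interval: [2.520000, 2.940000]
Iteration 3:
  c_3 = (2.520000 + 2.940000)/2 = 2.730000
  f(c_3) = f(2.730000) = 2.426417
  f(a) × f(c) < 0, new interval: [2.520000, 2.730000]
Iteration 4:
  c_4 = (2.520000 + 2.730000)/2 = 2.625000
  f(c_4) = f(2.625000) = 0.587891
  f(a) × f(c) < 0, new interval: [2.520000, 2.625000]
Iteration 5:
  c_5 = (2.520000 + 2.625000)/2 = 2.572500
  f(c_5) = f(2.572500) = -0.265822
  f(a) × f(c) ≥ 0, new interval: [2.572500, 2.625000]

After 5 iteration(s), the approximation is c_5 = 2.572500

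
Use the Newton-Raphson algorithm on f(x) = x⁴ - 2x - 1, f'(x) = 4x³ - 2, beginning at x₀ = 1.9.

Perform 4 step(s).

f(x) = x⁴ - 2x - 1
f'(x) = 4x³ - 2
x₀ = 1.9

Newton-Raphson formula: x_{n+1} = x_n - f(x_n)/f'(x_n)

Iteration 1:
  f(1.900000) = 8.232100
  f'(1.900000) = 25.436000
  x_1 = 1.900000 - 8.232100/25.436000 = 1.576360
Iteration 2:
  f(1.576360) = 2.022066
  f'(1.576360) = 13.668465
  x_2 = 1.576360 - 2.022066/13.668465 = 1.428424
Iteration 3:
  f(1.428424) = 0.306361
  f'(1.428424) = 9.658190
  x_3 = 1.428424 - 0.306361/9.658190 = 1.396703
Iteration 4:
  f(1.396703) = 0.012137
  f'(1.396703) = 8.898645
  x_4 = 1.396703 - 0.012137/8.898645 = 1.395339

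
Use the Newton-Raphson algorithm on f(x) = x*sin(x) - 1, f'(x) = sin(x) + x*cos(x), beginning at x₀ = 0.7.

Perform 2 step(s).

f(x) = x*sin(x) - 1
f'(x) = sin(x) + x*cos(x)
x₀ = 0.7

Newton-Raphson formula: x_{n+1} = x_n - f(x_n)/f'(x_n)

Iteration 1:
  f(0.700000) = -0.549048
  f'(0.700000) = 1.179607
  x_1 = 0.700000 - (-0.549048)/1.179607 = 1.165450
Iteration 2:
  f(1.165450) = 0.071008
  f'(1.165450) = 1.378546
  x_2 = 1.165450 - 0.071008/1.378546 = 1.113940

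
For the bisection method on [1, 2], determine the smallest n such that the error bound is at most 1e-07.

We need (b-a)/2^n ≤ 1e-07
(2 - 1)/2^n ≤ 1e-07
1/2^n ≤ 1e-07
2^n ≥ 10000000
n ≥ log₂(10000000) = 23.25
n ≥ 24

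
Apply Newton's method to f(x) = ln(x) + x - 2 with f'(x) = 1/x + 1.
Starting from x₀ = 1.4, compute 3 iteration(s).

f(x) = ln(x) + x - 2
f'(x) = 1/x + 1
x₀ = 1.4

Newton-Raphson formula: x_{n+1} = x_n - f(x_n)/f'(x_n)

Iteration 1:
  f(1.400000) = -0.263528
  f'(1.400000) = 1.714286
  x_1 = 1.400000 - (-0.263528)/1.714286 = 1.553725
Iteration 2:
  f(1.553725) = -0.005621
  f'(1.553725) = 1.643615
  x_2 = 1.553725 - (-0.005621)/1.643615 = 1.557144
Iteration 3:
  f(1.557144) = -0.000002
  f'(1.557144) = 1.642201
  x_3 = 1.557144 - (-0.000002)/1.642201 = 1.557146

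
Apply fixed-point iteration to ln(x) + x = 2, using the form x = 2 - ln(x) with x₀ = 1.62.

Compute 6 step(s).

Equation: ln(x) + x = 2
Fixed-point form: x = 2 - ln(x)
x₀ = 1.62

x_1 = g(1.620000) = 1.517574
x_2 = g(1.517574) = 1.582887
x_3 = g(1.582887) = 1.540750
x_4 = g(1.540750) = 1.567731
x_5 = g(1.567731) = 1.550371
x_6 = g(1.550371) = 1.561506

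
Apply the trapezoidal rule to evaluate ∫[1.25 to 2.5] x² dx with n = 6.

f(x) = x²
a = 1.25, b = 2.5, n = 6
h = (b - a)/n = 0.208333

Trapezoidal rule: (h/2)[f(x₀) + 2f(x₁) + 2f(x₂) + ... + f(xₙ)]

x_0 = 1.2500, f(x_0) = 1.562500, coefficient = 1
x_1 = 1.4583, f(x_1) = 2.126736, coefficient = 2
x_2 = 1.6667, f(x_2) = 2.777778, coefficient = 2
x_3 = 1.8750, f(x_3) = 3.515625, coefficient = 2
x_4 = 2.0833, f(x_4) = 4.340278, coefficient = 2
x_5 = 2.2917, f(x_5) = 5.251736, coefficient = 2
x_6 = 2.5000, f(x_6) = 6.250000, coefficient = 1

I ≈ (0.208333/2) × 43.836806 = 4.566334
Exact value: 4.557292
Error: 0.009042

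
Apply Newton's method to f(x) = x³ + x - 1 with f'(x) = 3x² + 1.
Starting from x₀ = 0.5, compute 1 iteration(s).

f(x) = x³ + x - 1
f'(x) = 3x² + 1
x₀ = 0.5

Newton-Raphson formula: x_{n+1} = x_n - f(x_n)/f'(x_n)

Iteration 1:
  f(0.500000) = -0.375000
  f'(0.500000) = 1.750000
  x_1 = 0.500000 - (-0.375000)/1.750000 = 0.714286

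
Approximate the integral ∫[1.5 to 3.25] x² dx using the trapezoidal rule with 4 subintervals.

f(x) = x²
a = 1.5, b = 3.25, n = 4
h = (b - a)/n = 0.437500

Trapezoidal rule: (h/2)[f(x₀) + 2f(x₁) + 2f(x₂) + ... + f(xₙ)]

x_0 = 1.5000, f(x_0) = 2.250000, coefficient = 1
x_1 = 1.9375, f(x_1) = 3.753906, coefficient = 2
x_2 = 2.3750, f(x_2) = 5.640625, coefficient = 2
x_3 = 2.8125, f(x_3) = 7.910156, coefficient = 2
x_4 = 3.2500, f(x_4) = 10.562500, coefficient = 1

I ≈ (0.437500/2) × 47.421875 = 10.373535
Exact value: 10.317708
Error: 0.055827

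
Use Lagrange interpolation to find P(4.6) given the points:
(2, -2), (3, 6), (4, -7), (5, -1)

Lagrange interpolation formula:
P(x) = Σ yᵢ × Lᵢ(x)
where Lᵢ(x) = Π_{j≠i} (x - xⱼ)/(xᵢ - xⱼ)

L_0(4.6) = (4.6 - 3)/(2 - 3) × (4.6 - 4)/(2 - 4) × (4.6 - 5)/(2 - 5) = 0.064000
L_1(4.6) = (4.6 - 2)/(3 - 2) × (4.6 - 4)/(3 - 4) × (4.6 - 5)/(3 - 5) = -0.312000
L_2(4.6) = (4.6 - 2)/(4 - 2) × (4.6 - 3)/(4 - 3) × (4.6 - 5)/(4 - 5) = 0.832000
L_3(4.6) = (4.6 - 2)/(5 - 2) × (4.6 - 3)/(5 - 3) × (4.6 - 4)/(5 - 4) = 0.416000

P(4.6) = (-2)×L_0(4.6) + 6×L_1(4.6) + (-7)×L_2(4.6) + (-1)×L_3(4.6)
P(4.6) = -8.240000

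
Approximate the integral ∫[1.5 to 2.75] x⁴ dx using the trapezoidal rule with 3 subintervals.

f(x) = x⁴
a = 1.5, b = 2.75, n = 3
h = (b - a)/n = 0.416667

Trapezoidal rule: (h/2)[f(x₀) + 2f(x₁) + 2f(x₂) + ... + f(xₙ)]

x_0 = 1.5000, f(x_0) = 5.062500, coefficient = 1
x_1 = 1.9167, f(x_1) = 13.495419, coefficient = 2
x_2 = 2.3333, f(x_2) = 29.641975, coefficient = 2
x_3 = 2.7500, f(x_3) = 57.191406, coefficient = 1

I ≈ (0.416667/2) × 148.528694 = 30.943478
Exact value: 29.936523
Error: 1.006954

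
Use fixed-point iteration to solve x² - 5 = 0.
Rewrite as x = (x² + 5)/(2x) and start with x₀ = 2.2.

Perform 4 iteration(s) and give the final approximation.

Equation: x² - 5 = 0
Fixed-point form: x = (x² + 5)/(2x)
x₀ = 2.2

x_1 = g(2.200000) = 2.236364
x_2 = g(2.236364) = 2.236068
x_3 = g(2.236068) = 2.236068
x_4 = g(2.236068) = 2.236068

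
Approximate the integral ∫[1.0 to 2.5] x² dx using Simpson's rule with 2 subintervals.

f(x) = x²
a = 1.0, b = 2.5, n = 2
h = (b - a)/n = 0.750000

Simpson's rule: (h/3)[f(x₀) + 4f(x₁) + 2f(x₂) + ... + f(xₙ)]

x_0 = 1.0000, f(x_0) = 1.000000, coefficient = 1
x_1 = 1.7500, f(x_1) = 3.062500, coefficient = 4
x_2 = 2.5000, f(x_2) = 6.250000, coefficient = 1

I ≈ (0.750000/3) × 19.500000 = 4.875000
Exact value: 4.875000
Error: 0.000000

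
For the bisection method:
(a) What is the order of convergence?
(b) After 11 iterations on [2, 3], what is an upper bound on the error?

(a) Bisection has linear (order 1) convergence; the error is halved each step.

(b) Error bound = (b-a)/2^n = (3 - 2)/2^{11}
    = 1/2^{11}

(a) 1 (linear); (b) error ≤ 4.88e-04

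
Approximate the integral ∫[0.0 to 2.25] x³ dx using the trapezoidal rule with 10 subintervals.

f(x) = x³
a = 0.0, b = 2.25, n = 10
h = (b - a)/n = 0.225000

Trapezoidal rule: (h/2)[f(x₀) + 2f(x₁) + 2f(x₂) + ... + f(xₙ)]

x_0 = 0.0000, f(x_0) = 0.000000, coefficient = 1
x_1 = 0.2250, f(x_1) = 0.011391, coefficient = 2
x_2 = 0.4500, f(x_2) = 0.091125, coefficient = 2
x_3 = 0.6750, f(x_3) = 0.307547, coefficient = 2
x_4 = 0.9000, f(x_4) = 0.729000, coefficient = 2
x_5 = 1.1250, f(x_5) = 1.423828, coefficient = 2
x_6 = 1.3500, f(x_6) = 2.460375, coefficient = 2
x_7 = 1.5750, f(x_7) = 3.906984, coefficient = 2
x_8 = 1.8000, f(x_8) = 5.832000, coefficient = 2
x_9 = 2.0250, f(x_9) = 8.303766, coefficient = 2
x_10 = 2.2500, f(x_10) = 11.390625, coefficient = 1

I ≈ (0.225000/2) × 57.522656 = 6.471299
Exact value: 6.407227
Error: 0.064072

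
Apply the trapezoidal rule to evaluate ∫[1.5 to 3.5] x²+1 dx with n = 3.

f(x) = x²+1
a = 1.5, b = 3.5, n = 3
h = (b - a)/n = 0.666667

Trapezoidal rule: (h/2)[f(x₀) + 2f(x₁) + 2f(x₂) + ... + f(xₙ)]

x_0 = 1.5000, f(x_0) = 3.250000, coefficient = 1
x_1 = 2.1667, f(x_1) = 5.694444, coefficient = 2
x_2 = 2.8333, f(x_2) = 9.027778, coefficient = 2
x_3 = 3.5000, f(x_3) = 13.250000, coefficient = 1

I ≈ (0.666667/2) × 45.944444 = 15.314815
Exact value: 15.166667
Error: 0.148148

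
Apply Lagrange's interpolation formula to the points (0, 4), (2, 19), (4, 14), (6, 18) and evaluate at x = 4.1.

Lagrange interpolation formula:
P(x) = Σ yᵢ × Lᵢ(x)
where Lᵢ(x) = Π_{j≠i} (x - xⱼ)/(xᵢ - xⱼ)

L_0(4.1) = (4.1 - 2)/(0 - 2) × (4.1 - 4)/(0 - 4) × (4.1 - 6)/(0 - 6) = 0.008312
L_1(4.1) = (4.1 - 0)/(2 - 0) × (4.1 - 4)/(2 - 4) × (4.1 - 6)/(2 - 6) = -0.048687
L_2(4.1) = (4.1 - 0)/(4 - 0) × (4.1 - 2)/(4 - 2) × (4.1 - 6)/(4 - 6) = 1.022437
L_3(4.1) = (4.1 - 0)/(6 - 0) × (4.1 - 2)/(6 - 2) × (4.1 - 4)/(6 - 4) = 0.017937

P(4.1) = 4×L_0(4.1) + 19×L_1(4.1) + 14×L_2(4.1) + 18×L_3(4.1)
P(4.1) = 13.745188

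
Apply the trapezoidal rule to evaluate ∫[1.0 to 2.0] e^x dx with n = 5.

f(x) = e^x
a = 1.0, b = 2.0, n = 5
h = (b - a)/n = 0.200000

Trapezoidal rule: (h/2)[f(x₀) + 2f(x₁) + 2f(x₂) + ... + f(xₙ)]

x_0 = 1.0000, f(x_0) = 2.718282, coefficient = 1
x_1 = 1.2000, f(x_1) = 3.320117, coefficient = 2
x_2 = 1.4000, f(x_2) = 4.055200, coefficient = 2
x_3 = 1.6000, f(x_3) = 4.953032, coefficient = 2
x_4 = 1.8000, f(x_4) = 6.049647, coefficient = 2
x_5 = 2.0000, f(x_5) = 7.389056, coefficient = 1

I ≈ (0.200000/2) × 46.863331 = 4.686333
Exact value: 4.670774
Error: 0.015559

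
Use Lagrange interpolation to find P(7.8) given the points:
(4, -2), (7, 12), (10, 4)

Lagrange interpolation formula:
P(x) = Σ yᵢ × Lᵢ(x)
where Lᵢ(x) = Π_{j≠i} (x - xⱼ)/(xᵢ - xⱼ)

L_0(7.8) = (7.8 - 7)/(4 - 7) × (7.8 - 10)/(4 - 10) = -0.097778
L_1(7.8) = (7.8 - 4)/(7 - 4) × (7.8 - 10)/(7 - 10) = 0.928889
L_2(7.8) = (7.8 - 4)/(10 - 4) × (7.8 - 7)/(10 - 7) = 0.168889

P(7.8) = (-2)×L_0(7.8) + 12×L_1(7.8) + 4×L_2(7.8)
P(7.8) = 12.017778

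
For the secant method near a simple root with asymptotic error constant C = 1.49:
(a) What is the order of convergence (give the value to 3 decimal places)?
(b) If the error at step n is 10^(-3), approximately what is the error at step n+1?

(a) Secant method has superlinear convergence with order φ = (1+√5)/2 ≈ 1.618.
    This means |e_{n+1}| ≈ C|e_n|^1.618.

(b) With |e_n| = 10^(-3) and C = 1.49:
    |e_{n+1}| ≈ 1.49 × (10^(-3))^1.618 = 1.49 × 10^(-4.85)

(a) ≈ 1.618 (golden ratio); (b) |e_{n+1}| ≈ 2.085e-05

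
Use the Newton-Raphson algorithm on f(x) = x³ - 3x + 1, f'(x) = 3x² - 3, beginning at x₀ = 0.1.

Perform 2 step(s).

f(x) = x³ - 3x + 1
f'(x) = 3x² - 3
x₀ = 0.1

Newton-Raphson formula: x_{n+1} = x_n - f(x_n)/f'(x_n)

Iteration 1:
  f(0.100000) = 0.701000
  f'(0.100000) = -2.970000
  x_1 = 0.100000 - 0.701000/(-2.970000) = 0.336027
Iteration 2:
  f(0.336027) = 0.029861
  f'(0.336027) = -2.661258
  x_2 = 0.336027 - 0.029861/(-2.661258) = 0.347248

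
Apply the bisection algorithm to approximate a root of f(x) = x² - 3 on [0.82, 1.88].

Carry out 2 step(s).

f(x) = x² - 3
Initial interval: [0.82, 1.88]

Iteration 1:
  c_1 = (0.820000 + 1.880000)/2 = 1.350000
  f(c_1) = f(1.350000) = -1.177500
  f(a) × f(c) ≥ 0, new interval: [1.350000, 1.880000]
Iteration 2:
  c_2 = (1.350000 + 1.880000)/2 = 1.615000
  f(c_2) = f(1.615000) = -0.391775
  f(a) × f(c) ≥ 0, new interval: [1.615000, 1.880000]

After 2 iteration(s), the approximation is c_2 = 1.615000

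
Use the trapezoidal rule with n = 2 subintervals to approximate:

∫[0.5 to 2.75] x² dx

f(x) = x²
a = 0.5, b = 2.75, n = 2
h = (b - a)/n = 1.125000

Trapezoidal rule: (h/2)[f(x₀) + 2f(x₁) + 2f(x₂) + ... + f(xₙ)]

x_0 = 0.5000, f(x_0) = 0.250000, coefficient = 1
x_1 = 1.6250, f(x_1) = 2.640625, coefficient = 2
x_2 = 2.7500, f(x_2) = 7.562500, coefficient = 1

I ≈ (1.125000/2) × 13.093750 = 7.365234
Exact value: 6.890625
Error: 0.474609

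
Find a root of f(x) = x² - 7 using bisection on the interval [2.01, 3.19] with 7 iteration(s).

f(x) = x² - 7
Initial interval: [2.01, 3.19]

Iteration 1:
  c_1 = (2.010000 + 3.190000)/2 = 2.600000
  f(c_1) = f(2.600000) = -0.240000
  f(a) × f(c) ≥ 0, new interval: [2.600000, 3.190000]
Iteration 2:
  c_2 = (2.600000 + 3.190000)/2 = 2.895000
  f(c_2) = f(2.895000) = 1.381025
  f(a) × f(c) < 0, new interval: [2.600000, 2.895000]
Iteration 3:
  c_3 = (2.600000 + 2.895000)/2 = 2.747500
  f(c_3) = f(2.747500) = 0.548756
  f(a) × f(c) < 0, new interval: [2.600000, 2.747500]
Iteration 4:
  c_4 = (2.600000 + 2.747500)/2 = 2.673750
  f(c_4) = f(2.673750) = 0.148939
  f(a) × f(c) < 0, new interval: [2.600000, 2.673750]
Iteration 5:
  c_5 = (2.600000 + 2.673750)/2 = 2.636875
  f(c_5) = f(2.636875) = -0.046890
  f(a) × f(c) ≥ 0, new interval: [2.636875, 2.673750]
Iteration 6:
  c_6 = (2.636875 + 2.673750)/2 = 2.655312
  f(c_6) = f(2.655312) = 0.050684
  f(a) × f(c) < 0, new interval: [2.636875, 2.655312]
Iteration 7:
  c_7 = (2.636875 + 2.655312)/2 = 2.646094
  f(c_7) = f(2.646094) = 0.001812
  f(a) × f(c) < 0, new interval: [2.636875, 2.646094]

After 7 iteration(s), the approximation is c_7 = 2.646094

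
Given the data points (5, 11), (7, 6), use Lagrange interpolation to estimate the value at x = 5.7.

Lagrange interpolation formula:
P(x) = Σ yᵢ × Lᵢ(x)
where Lᵢ(x) = Π_{j≠i} (x - xⱼ)/(xᵢ - xⱼ)

L_0(5.7) = (5.7 - 7)/(5 - 7) = 0.650000
L_1(5.7) = (5.7 - 5)/(7 - 5) = 0.350000

P(5.7) = 11×L_0(5.7) + 6×L_1(5.7)
P(5.7) = 9.250000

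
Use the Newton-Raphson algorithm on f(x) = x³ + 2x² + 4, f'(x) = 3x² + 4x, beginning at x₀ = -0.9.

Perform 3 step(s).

f(x) = x³ + 2x² + 4
f'(x) = 3x² + 4x
x₀ = -0.9

Newton-Raphson formula: x_{n+1} = x_n - f(x_n)/f'(x_n)

Iteration 1:
  f(-0.900000) = 4.891000
  f'(-0.900000) = -1.170000
  x_1 = -0.900000 - 4.891000/(-1.170000) = 3.280342
Iteration 2:
  f(3.280342) = 60.819873
  f'(3.280342) = 45.403296
  x_2 = 3.280342 - 60.819873/45.403296 = 1.940794
Iteration 3:
  f(1.940794) = 18.843722
  f'(1.940794) = 19.063226
  x_3 = 1.940794 - 18.843722/19.063226 = 0.952309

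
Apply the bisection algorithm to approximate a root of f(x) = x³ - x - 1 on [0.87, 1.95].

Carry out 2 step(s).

f(x) = x³ - x - 1
Initial interval: [0.87, 1.95]

Iteration 1:
  c_1 = (0.870000 + 1.950000)/2 = 1.410000
  f(c_1) = f(1.410000) = 0.393221
  f(a) × f(c) < 0, new interval: [0.870000, 1.410000]
Iteration 2:
  c_2 = (0.870000 + 1.410000)/2 = 1.140000
  f(c_2) = f(1.140000) = -0.658456
  f(a) × f(c) ≥ 0, new interval: [1.140000, 1.410000]

After 2 iteration(s), the approximation is c_2 = 1.140000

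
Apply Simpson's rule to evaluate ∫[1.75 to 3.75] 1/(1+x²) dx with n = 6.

f(x) = 1/(1+x²)
a = 1.75, b = 3.75, n = 6
h = (b - a)/n = 0.333333

Simpson's rule: (h/3)[f(x₀) + 4f(x₁) + 2f(x₂) + ... + f(xₙ)]

x_0 = 1.7500, f(x_0) = 0.246154, coefficient = 1
x_1 = 2.0833, f(x_1) = 0.187256, coefficient = 4
x_2 = 2.4167, f(x_2) = 0.146193, coefficient = 2
x_3 = 2.7500, f(x_3) = 0.116788, coefficient = 4
x_4 = 3.0833, f(x_4) = 0.095175, coefficient = 2
x_5 = 3.4167, f(x_5) = 0.078904, coefficient = 4
x_6 = 3.7500, f(x_6) = 0.066390, coefficient = 1

I ≈ (0.333333/3) × 2.327074 = 0.258564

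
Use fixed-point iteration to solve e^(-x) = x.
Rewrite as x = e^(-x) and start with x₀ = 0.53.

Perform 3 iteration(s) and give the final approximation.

Equation: e^(-x) = x
Fixed-point form: x = e^(-x)
x₀ = 0.53

x_1 = g(0.530000) = 0.588605
x_2 = g(0.588605) = 0.555101
x_3 = g(0.555101) = 0.574014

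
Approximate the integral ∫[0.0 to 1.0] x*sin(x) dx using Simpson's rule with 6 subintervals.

f(x) = x*sin(x)
a = 0.0, b = 1.0, n = 6
h = (b - a)/n = 0.166667

Simpson's rule: (h/3)[f(x₀) + 4f(x₁) + 2f(x₂) + ... + f(xₙ)]

x_0 = 0.0000, f(x_0) = 0.000000, coefficient = 1
x_1 = 0.1667, f(x_1) = 0.027649, coefficient = 4
x_2 = 0.3333, f(x_2) = 0.109065, coefficient = 2
x_3 = 0.5000, f(x_3) = 0.239713, coefficient = 4
x_4 = 0.6667, f(x_4) = 0.412247, coefficient = 2
x_5 = 0.8333, f(x_5) = 0.616814, coefficient = 4
x_6 = 1.0000, f(x_6) = 0.841471, coefficient = 1

I ≈ (0.166667/3) × 5.420799 = 0.301155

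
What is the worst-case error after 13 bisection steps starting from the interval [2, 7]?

Bisection error bound: |error| ≤ (b-a)/2^n
|error| ≤ (7 - 2)/2^13 = 5/2^13
|error| ≤ 0.0006103516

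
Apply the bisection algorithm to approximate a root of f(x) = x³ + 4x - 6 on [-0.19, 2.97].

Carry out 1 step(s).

f(x) = x³ + 4x - 6
Initial interval: [-0.19, 2.97]

Iteration 1:
  c_1 = (-0.190000 + 2.970000)/2 = 1.390000
  f(c_1) = f(1.390000) = 2.245619
  f(a) × f(c) < 0, new interval: [-0.190000, 1.390000]

After 1 iteration(s), the approximation is c_1 = 1.390000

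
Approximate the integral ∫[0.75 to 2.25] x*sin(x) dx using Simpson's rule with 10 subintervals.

f(x) = x*sin(x)
a = 0.75, b = 2.25, n = 10
h = (b - a)/n = 0.150000

Simpson's rule: (h/3)[f(x₀) + 4f(x₁) + 2f(x₂) + ... + f(xₙ)]

x_0 = 0.7500, f(x_0) = 0.511229, coefficient = 1
x_1 = 0.9000, f(x_1) = 0.704994, coefficient = 4
x_2 = 1.0500, f(x_2) = 0.910794, coefficient = 2
x_3 = 1.2000, f(x_3) = 1.118447, coefficient = 4
x_4 = 1.3500, f(x_4) = 1.317227, coefficient = 2
x_5 = 1.5000, f(x_5) = 1.496242, coefficient = 4
x_6 = 1.6500, f(x_6) = 1.644827, coefficient = 2
x_7 = 1.8000, f(x_7) = 1.752926, coefficient = 4
x_8 = 1.9500, f(x_8) = 1.811471, coefficient = 2
x_9 = 2.1000, f(x_9) = 1.812740, coefficient = 4
x_10 = 2.2500, f(x_10) = 1.750665, coefficient = 1

I ≈ (0.150000/3) × 41.171929 = 2.058596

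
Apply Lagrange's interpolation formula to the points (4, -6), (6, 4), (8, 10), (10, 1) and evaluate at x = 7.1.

Lagrange interpolation formula:
P(x) = Σ yᵢ × Lᵢ(x)
where Lᵢ(x) = Π_{j≠i} (x - xⱼ)/(xᵢ - xⱼ)

L_0(7.1) = (7.1 - 6)/(4 - 6) × (7.1 - 8)/(4 - 8) × (7.1 - 10)/(4 - 10) = -0.059813
L_1(7.1) = (7.1 - 4)/(6 - 4) × (7.1 - 8)/(6 - 8) × (7.1 - 10)/(6 - 10) = 0.505688
L_2(7.1) = (7.1 - 4)/(8 - 4) × (7.1 - 6)/(8 - 6) × (7.1 - 10)/(8 - 10) = 0.618062
L_3(7.1) = (7.1 - 4)/(10 - 4) × (7.1 - 6)/(10 - 6) × (7.1 - 8)/(10 - 8) = -0.063938

P(7.1) = (-6)×L_0(7.1) + 4×L_1(7.1) + 10×L_2(7.1) + 1×L_3(7.1)
P(7.1) = 8.498312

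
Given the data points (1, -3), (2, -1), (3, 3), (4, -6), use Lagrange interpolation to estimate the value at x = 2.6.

Lagrange interpolation formula:
P(x) = Σ yᵢ × Lᵢ(x)
where Lᵢ(x) = Π_{j≠i} (x - xⱼ)/(xᵢ - xⱼ)

L_0(2.6) = (2.6 - 2)/(1 - 2) × (2.6 - 3)/(1 - 3) × (2.6 - 4)/(1 - 4) = -0.056000
L_1(2.6) = (2.6 - 1)/(2 - 1) × (2.6 - 3)/(2 - 3) × (2.6 - 4)/(2 - 4) = 0.448000
L_2(2.6) = (2.6 - 1)/(3 - 1) × (2.6 - 2)/(3 - 2) × (2.6 - 4)/(3 - 4) = 0.672000
L_3(2.6) = (2.6 - 1)/(4 - 1) × (2.6 - 2)/(4 - 2) × (2.6 - 3)/(4 - 3) = -0.064000

P(2.6) = (-3)×L_0(2.6) + (-1)×L_1(2.6) + 3×L_2(2.6) + (-6)×L_3(2.6)
P(2.6) = 2.120000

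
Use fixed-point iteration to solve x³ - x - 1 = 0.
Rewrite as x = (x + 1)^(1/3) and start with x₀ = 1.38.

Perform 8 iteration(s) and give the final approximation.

Equation: x³ - x - 1 = 0
Fixed-point form: x = (x + 1)^(1/3)
x₀ = 1.38

x_1 = g(1.380000) = 1.335136
x_2 = g(1.335136) = 1.326694
x_3 = g(1.326694) = 1.325093
x_4 = g(1.325093) = 1.324789
x_5 = g(1.324789) = 1.324731
x_6 = g(1.324731) = 1.324721
x_7 = g(1.324721) = 1.324718
x_8 = g(1.324718) = 1.324718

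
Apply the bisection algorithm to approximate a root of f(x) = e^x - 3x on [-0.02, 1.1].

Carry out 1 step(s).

f(x) = e^x - 3x
Initial interval: [-0.02, 1.1]

Iteration 1:
  c_1 = (-0.020000 + 1.100000)/2 = 0.540000
  f(c_1) = f(0.540000) = 0.096007
  f(a) × f(c) ≥ 0, new interval: [0.540000, 1.100000]

After 1 iteration(s), the approximation is c_1 = 0.540000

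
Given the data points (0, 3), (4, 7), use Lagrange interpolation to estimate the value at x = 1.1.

Lagrange interpolation formula:
P(x) = Σ yᵢ × Lᵢ(x)
where Lᵢ(x) = Π_{j≠i} (x - xⱼ)/(xᵢ - xⱼ)

L_0(1.1) = (1.1 - 4)/(0 - 4) = 0.725000
L_1(1.1) = (1.1 - 0)/(4 - 0) = 0.275000

P(1.1) = 3×L_0(1.1) + 7×L_1(1.1)
P(1.1) = 4.100000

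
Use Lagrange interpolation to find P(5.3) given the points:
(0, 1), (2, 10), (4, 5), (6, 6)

Lagrange interpolation formula:
P(x) = Σ yᵢ × Lᵢ(x)
where Lᵢ(x) = Π_{j≠i} (x - xⱼ)/(xᵢ - xⱼ)

L_0(5.3) = (5.3 - 2)/(0 - 2) × (5.3 - 4)/(0 - 4) × (5.3 - 6)/(0 - 6) = 0.062563
L_1(5.3) = (5.3 - 0)/(2 - 0) × (5.3 - 4)/(2 - 4) × (5.3 - 6)/(2 - 6) = -0.301438
L_2(5.3) = (5.3 - 0)/(4 - 0) × (5.3 - 2)/(4 - 2) × (5.3 - 6)/(4 - 6) = 0.765188
L_3(5.3) = (5.3 - 0)/(6 - 0) × (5.3 - 2)/(6 - 2) × (5.3 - 4)/(6 - 4) = 0.473687

P(5.3) = 1×L_0(5.3) + 10×L_1(5.3) + 5×L_2(5.3) + 6×L_3(5.3)
P(5.3) = 3.716250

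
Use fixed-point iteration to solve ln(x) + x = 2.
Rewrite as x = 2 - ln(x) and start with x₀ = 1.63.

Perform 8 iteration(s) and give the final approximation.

Equation: ln(x) + x = 2
Fixed-point form: x = 2 - ln(x)
x₀ = 1.63

x_1 = g(1.630000) = 1.511420
x_2 = g(1.511420) = 1.586950
x_3 = g(1.586950) = 1.538186
x_4 = g(1.538186) = 1.569396
x_5 = g(1.569396) = 1.549309
x_6 = g(1.549309) = 1.562191
x_7 = g(1.562191) = 1.553911
x_8 = g(1.553911) = 1.559225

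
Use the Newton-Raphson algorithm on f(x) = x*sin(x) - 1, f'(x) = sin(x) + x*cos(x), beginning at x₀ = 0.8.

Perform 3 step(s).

f(x) = x*sin(x) - 1
f'(x) = sin(x) + x*cos(x)
x₀ = 0.8

Newton-Raphson formula: x_{n+1} = x_n - f(x_n)/f'(x_n)

Iteration 1:
  f(0.800000) = -0.426115
  f'(0.800000) = 1.274721
  x_1 = 0.800000 - (-0.426115)/1.274721 = 1.134281
Iteration 2:
  f(1.134281) = 0.027920
  f'(1.134281) = 1.385786
  x_2 = 1.134281 - 0.027920/1.385786 = 1.114134
Iteration 3:
  f(1.114134) = -0.000033
  f'(1.114134) = 1.388812
  x_3 = 1.114134 - (-0.000033)/1.388812 = 1.114157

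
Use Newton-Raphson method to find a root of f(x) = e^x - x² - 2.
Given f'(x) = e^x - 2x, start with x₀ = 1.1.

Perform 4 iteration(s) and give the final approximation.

f(x) = e^x - x² - 2
f'(x) = e^x - 2x
x₀ = 1.1

Newton-Raphson formula: x_{n+1} = x_n - f(x_n)/f'(x_n)

Iteration 1:
  f(1.100000) = -0.205834
  f'(1.100000) = 0.804166
  x_1 = 1.100000 - (-0.205834)/0.804166 = 1.355960
Iteration 2:
  f(1.355960) = 0.041856
  f'(1.355960) = 1.168564
  x_2 = 1.355960 - 0.041856/1.168564 = 1.320141
Iteration 3:
  f(1.320141) = 0.001177
  f'(1.320141) = 1.103667
  x_3 = 1.320141 - 0.001177/1.103667 = 1.319075
Iteration 4:
  f(1.319075) = 0.000001
  f'(1.319075) = 1.101810
  x_4 = 1.319075 - 0.000001/1.101810 = 1.319074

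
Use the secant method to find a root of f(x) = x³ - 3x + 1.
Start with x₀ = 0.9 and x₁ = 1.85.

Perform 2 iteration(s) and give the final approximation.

f(x) = x³ - 3x + 1
x₀ = 0.9, x₁ = 1.85

Secant formula: x_{n+1} = x_n - f(x_n)(x_n - x_{n-1})/(f(x_n) - f(x_{n-1}))

Iteration 1:
  f(0.900000) = -0.971000
  f(1.850000) = 1.781625
  x_2 = 1.850000 - 1.781625×(1.850000 - 0.900000)/(1.781625 - (-0.971000))
       = 1.235116
Iteration 2:
  f(1.850000) = 1.781625
  f(1.235116) = -0.821164
  x_3 = 1.235116 - (-0.821164)×(1.235116 - 1.850000)/(-0.821164 - 1.781625)
       = 1.429108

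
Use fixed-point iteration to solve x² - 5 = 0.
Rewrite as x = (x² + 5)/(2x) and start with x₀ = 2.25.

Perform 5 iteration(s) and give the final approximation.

Equation: x² - 5 = 0
Fixed-point form: x = (x² + 5)/(2x)
x₀ = 2.25

x_1 = g(2.250000) = 2.236111
x_2 = g(2.236111) = 2.236068
x_3 = g(2.236068) = 2.236068
x_4 = g(2.236068) = 2.236068
x_5 = g(2.236068) = 2.236068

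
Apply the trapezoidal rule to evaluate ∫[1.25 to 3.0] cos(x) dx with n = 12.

f(x) = cos(x)
a = 1.25, b = 3.0, n = 12
h = (b - a)/n = 0.145833

Trapezoidal rule: (h/2)[f(x₀) + 2f(x₁) + 2f(x₂) + ... + f(xₙ)]

x_0 = 1.2500, f(x_0) = 0.315322, coefficient = 1
x_1 = 1.3958, f(x_1) = 0.174072, coefficient = 2
x_2 = 1.5417, f(x_2) = 0.029126, coefficient = 2
x_3 = 1.6875, f(x_3) = -0.116439, coefficient = 2
x_4 = 1.8333, f(x_4) = -0.259531, coefficient = 2
x_5 = 1.9792, f(x_5) = -0.397114, coefficient = 2
x_6 = 2.1250, f(x_6) = -0.526266, coefficient = 2
x_7 = 2.2708, f(x_7) = -0.644246, coefficient = 2
x_8 = 2.4167, f(x_8) = -0.748549, coefficient = 2
x_9 = 2.5625, f(x_9) = -0.836960, coefficient = 2
x_10 = 2.7083, f(x_10) = -0.907602, coefficient = 2
x_11 = 2.8542, f(x_11) = -0.958977, coefficient = 2
x_12 = 3.0000, f(x_12) = -0.989992, coefficient = 1

I ≈ (0.145833/2) × -11.059644 = -0.806432
Exact value: -0.807865
Error: 0.001432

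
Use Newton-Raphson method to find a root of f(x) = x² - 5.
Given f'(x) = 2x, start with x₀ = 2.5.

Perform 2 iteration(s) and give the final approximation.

f(x) = x² - 5
f'(x) = 2x
x₀ = 2.5

Newton-Raphson formula: x_{n+1} = x_n - f(x_n)/f'(x_n)

Iteration 1:
  f(2.500000) = 1.250000
  f'(2.500000) = 5.000000
  x_1 = 2.500000 - 1.250000/5.000000 = 2.250000
Iteration 2:
  f(2.250000) = 0.062500
  f'(2.250000) = 4.500000
  x_2 = 2.250000 - 0.062500/4.500000 = 2.236111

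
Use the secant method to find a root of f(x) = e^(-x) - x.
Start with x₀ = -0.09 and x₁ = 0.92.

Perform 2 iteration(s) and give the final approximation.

f(x) = e^(-x) - x
x₀ = -0.09, x₁ = 0.92

Secant formula: x_{n+1} = x_n - f(x_n)(x_n - x_{n-1})/(f(x_n) - f(x_{n-1}))

Iteration 1:
  f(-0.090000) = 1.184174
  f(0.920000) = -0.521481
  x_2 = 0.920000 - (-0.521481)×(0.920000 - (-0.090000))/(-0.521481 - 1.184174)
       = 0.611206
Iteration 2:
  f(0.920000) = -0.521481
  f(0.611206) = -0.068510
  x_3 = 0.611206 - (-0.068510)×(0.611206 - 0.920000)/(-0.068510 - (-0.521481))
       = 0.564502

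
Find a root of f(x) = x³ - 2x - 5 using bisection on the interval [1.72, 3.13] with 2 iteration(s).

f(x) = x³ - 2x - 5
Initial interval: [1.72, 3.13]

Iteration 1:
  c_1 = (1.720000 + 3.130000)/2 = 2.425000
  f(c_1) = f(2.425000) = 4.410516
  f(a) × f(c) < 0, new interval: [1.720000, 2.425000]
Iteration 2:
  c_2 = (1.720000 + 2.425000)/2 = 2.072500
  f(c_2) = f(2.072500) = -0.243081
  f(a) × f(c) ≥ 0, new interval: [2.072500, 2.425000]

After 2 iteration(s), the approximation is c_2 = 2.072500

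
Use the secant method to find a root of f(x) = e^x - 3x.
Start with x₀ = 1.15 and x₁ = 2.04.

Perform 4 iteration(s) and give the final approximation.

f(x) = e^x - 3x
x₀ = 1.15, x₁ = 2.04

Secant formula: x_{n+1} = x_n - f(x_n)(x_n - x_{n-1})/(f(x_n) - f(x_{n-1}))

Iteration 1:
  f(1.150000) = -0.291807
  f(2.040000) = 1.570609
  x_2 = 2.040000 - 1.570609×(2.040000 - 1.150000)/(1.570609 - (-0.291807))
       = 1.289447
Iteration 2:
  f(2.040000) = 1.570609
  f(1.289447) = -0.237563
  x_3 = 1.289447 - (-0.237563)×(1.289447 - 2.040000)/(-0.237563 - 1.570609)
       = 1.388057
Iteration 3:
  f(1.289447) = -0.237563
  f(1.388057) = -0.157114
  x_4 = 1.388057 - (-0.157114)×(1.388057 - 1.289447)/(-0.157114 - (-0.237563))
       = 1.580640
Iteration 4:
  f(1.388057) = -0.157114
  f(1.580640) = 0.116144
  x_5 = 1.580640 - 0.116144×(1.580640 - 1.388057)/(0.116144 - (-0.157114))
       = 1.498786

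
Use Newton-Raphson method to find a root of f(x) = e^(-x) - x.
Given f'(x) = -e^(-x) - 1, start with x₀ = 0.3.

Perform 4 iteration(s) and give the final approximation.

f(x) = e^(-x) - x
f'(x) = -e^(-x) - 1
x₀ = 0.3

Newton-Raphson formula: x_{n+1} = x_n - f(x_n)/f'(x_n)

Iteration 1:
  f(0.300000) = 0.440818
  f'(0.300000) = -1.740818
  x_1 = 0.300000 - 0.440818/(-1.740818) = 0.553225
Iteration 2:
  f(0.553225) = 0.021868
  f'(0.553225) = -1.575092
  x_2 = 0.553225 - 0.021868/(-1.575092) = 0.567108
Iteration 3:
  f(0.567108) = 0.000055
  f'(0.567108) = -1.567163
  x_3 = 0.567108 - 0.000055/(-1.567163) = 0.567143
Iteration 4:
  f(0.567143) = 0.000000
  f'(0.567143) = -1.567143
  x_4 = 0.567143 - 0.000000/(-1.567143) = 0.567143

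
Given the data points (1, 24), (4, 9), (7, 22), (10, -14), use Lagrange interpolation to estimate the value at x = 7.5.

Lagrange interpolation formula:
P(x) = Σ yᵢ × Lᵢ(x)
where Lᵢ(x) = Π_{j≠i} (x - xⱼ)/(xᵢ - xⱼ)

L_0(7.5) = (7.5 - 4)/(1 - 4) × (7.5 - 7)/(1 - 7) × (7.5 - 10)/(1 - 10) = 0.027006
L_1(7.5) = (7.5 - 1)/(4 - 1) × (7.5 - 7)/(4 - 7) × (7.5 - 10)/(4 - 10) = -0.150463
L_2(7.5) = (7.5 - 1)/(7 - 1) × (7.5 - 4)/(7 - 4) × (7.5 - 10)/(7 - 10) = 1.053241
L_3(7.5) = (7.5 - 1)/(10 - 1) × (7.5 - 4)/(10 - 4) × (7.5 - 7)/(10 - 7) = 0.070216

P(7.5) = 24×L_0(7.5) + 9×L_1(7.5) + 22×L_2(7.5) + (-14)×L_3(7.5)
P(7.5) = 21.482253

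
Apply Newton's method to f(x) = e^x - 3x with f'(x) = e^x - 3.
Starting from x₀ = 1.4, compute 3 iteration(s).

f(x) = e^x - 3x
f'(x) = e^x - 3
x₀ = 1.4

Newton-Raphson formula: x_{n+1} = x_n - f(x_n)/f'(x_n)

Iteration 1:
  f(1.400000) = -0.144800
  f'(1.400000) = 1.055200
  x_1 = 1.400000 - (-0.144800)/1.055200 = 1.537225
Iteration 2:
  f(1.537225) = 0.039989
  f'(1.537225) = 1.651665
  x_2 = 1.537225 - 0.039989/1.651665 = 1.513014
Iteration 3:
  f(1.513014) = 0.001352
  f'(1.513014) = 1.540394
  x_3 = 1.513014 - 0.001352/1.540394 = 1.512136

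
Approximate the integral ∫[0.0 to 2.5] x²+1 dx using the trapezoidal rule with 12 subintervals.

f(x) = x²+1
a = 0.0, b = 2.5, n = 12
h = (b - a)/n = 0.208333

Trapezoidal rule: (h/2)[f(x₀) + 2f(x₁) + 2f(x₂) + ... + f(xₙ)]

x_0 = 0.0000, f(x_0) = 1.000000, coefficient = 1
x_1 = 0.2083, f(x_1) = 1.043403, coefficient = 2
x_2 = 0.4167, f(x_2) = 1.173611, coefficient = 2
x_3 = 0.6250, f(x_3) = 1.390625, coefficient = 2
x_4 = 0.8333, f(x_4) = 1.694444, coefficient = 2
x_5 = 1.0417, f(x_5) = 2.085069, coefficient = 2
x_6 = 1.2500, f(x_6) = 2.562500, coefficient = 2
x_7 = 1.4583, f(x_7) = 3.126736, coefficient = 2
x_8 = 1.6667, f(x_8) = 3.777778, coefficient = 2
x_9 = 1.8750, f(x_9) = 4.515625, coefficient = 2
x_10 = 2.0833, f(x_10) = 5.340278, coefficient = 2
x_11 = 2.2917, f(x_11) = 6.251736, coefficient = 2
x_12 = 2.5000, f(x_12) = 7.250000, coefficient = 1

I ≈ (0.208333/2) × 74.173611 = 7.726418
Exact value: 7.708333
Error: 0.018084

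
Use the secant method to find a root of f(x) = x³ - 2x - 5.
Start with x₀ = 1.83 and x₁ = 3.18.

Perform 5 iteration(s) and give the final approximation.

f(x) = x³ - 2x - 5
x₀ = 1.83, x₁ = 3.18

Secant formula: x_{n+1} = x_n - f(x_n)(x_n - x_{n-1})/(f(x_n) - f(x_{n-1}))

Iteration 1:
  f(1.830000) = -2.531513
  f(3.180000) = 20.797432
  x_2 = 3.180000 - 20.797432×(3.180000 - 1.830000)/(20.797432 - (-2.531513))
       = 1.976494
Iteration 2:
  f(3.180000) = 20.797432
  f(1.976494) = -1.231761
  x_3 = 1.976494 - (-1.231761)×(1.976494 - 3.180000)/(-1.231761 - 20.797432)
       = 2.043788
Iteration 3:
  f(1.976494) = -1.231761
  f(2.043788) = -0.550535
  x_4 = 2.043788 - (-0.550535)×(2.043788 - 1.976494)/(-0.550535 - (-1.231761))
       = 2.098172
Iteration 4:
  f(2.043788) = -0.550535
  f(2.098172) = 0.040488
  x_5 = 2.098172 - 0.040488×(2.098172 - 2.043788)/(0.040488 - (-0.550535))
       = 2.094446
Iteration 5:
  f(2.098172) = 0.040488
  f(2.094446) = -0.001177
  x_6 = 2.094446 - (-0.001177)×(2.094446 - 2.098172)/(-0.001177 - 0.040488)
       = 2.094551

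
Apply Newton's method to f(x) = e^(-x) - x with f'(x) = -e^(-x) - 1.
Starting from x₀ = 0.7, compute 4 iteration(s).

f(x) = e^(-x) - x
f'(x) = -e^(-x) - 1
x₀ = 0.7

Newton-Raphson formula: x_{n+1} = x_n - f(x_n)/f'(x_n)

Iteration 1:
  f(0.700000) = -0.203415
  f'(0.700000) = -1.496585
  x_1 = 0.700000 - (-0.203415)/(-1.496585) = 0.564081
Iteration 2:
  f(0.564081) = 0.004802
  f'(0.564081) = -1.568883
  x_2 = 0.564081 - 0.004802/(-1.568883) = 0.567142
Iteration 3:
  f(0.567142) = 0.000003
  f'(0.567142) = -1.567144
  x_3 = 0.567142 - 0.000003/(-1.567144) = 0.567143
Iteration 4:
  f(0.567143) = 0.000000
  f'(0.567143) = -1.567143
  x_4 = 0.567143 - 0.000000/(-1.567143) = 0.567143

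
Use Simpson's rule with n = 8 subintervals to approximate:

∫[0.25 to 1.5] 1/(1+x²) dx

f(x) = 1/(1+x²)
a = 0.25, b = 1.5, n = 8
h = (b - a)/n = 0.156250

Simpson's rule: (h/3)[f(x₀) + 4f(x₁) + 2f(x₂) + ... + f(xₙ)]

x_0 = 0.2500, f(x_0) = 0.941176, coefficient = 1
x_1 = 0.4062, f(x_1) = 0.858340, coefficient = 4
x_2 = 0.5625, f(x_2) = 0.759644, coefficient = 2
x_3 = 0.7188, f(x_3) = 0.659369, coefficient = 4
x_4 = 0.8750, f(x_4) = 0.566372, coefficient = 2
x_5 = 1.0312, f(x_5) = 0.484619, coefficient = 4
x_6 = 1.1875, f(x_6) = 0.414911, coefficient = 2
x_7 = 1.3438, f(x_7) = 0.356422, coefficient = 4
x_8 = 1.5000, f(x_8) = 0.307692, coefficient = 1

I ≈ (0.156250/3) × 14.165722 = 0.737798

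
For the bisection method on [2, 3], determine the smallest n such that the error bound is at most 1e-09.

We need (b-a)/2^n ≤ 1e-09
(3 - 2)/2^n ≤ 1e-09
1/2^n ≤ 1e-09
2^n ≥ 1000000000
n ≥ log₂(1000000000) = 29.90
n ≥ 30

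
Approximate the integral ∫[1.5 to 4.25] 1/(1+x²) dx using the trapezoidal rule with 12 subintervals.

f(x) = 1/(1+x²)
a = 1.5, b = 4.25, n = 12
h = (b - a)/n = 0.229167

Trapezoidal rule: (h/2)[f(x₀) + 2f(x₁) + 2f(x₂) + ... + f(xₙ)]

x_0 = 1.5000, f(x_0) = 0.307692, coefficient = 1
x_1 = 1.7292, f(x_1) = 0.250625, coefficient = 2
x_2 = 1.9583, f(x_2) = 0.206822, coefficient = 2
x_3 = 2.1875, f(x_3) = 0.172856, coefficient = 2
x_4 = 2.4167, f(x_4) = 0.146193, coefficient = 2
x_5 = 2.6458, f(x_5) = 0.124993, coefficient = 2
x_6 = 2.8750, f(x_6) = 0.107926, coefficient = 2
x_7 = 3.1042, f(x_7) = 0.094022, coefficient = 2
x_8 = 3.3333, f(x_8) = 0.082569, coefficient = 2
x_9 = 3.5625, f(x_9) = 0.073039, coefficient = 2
x_10 = 3.7917, f(x_10) = 0.065033, coefficient = 2
x_11 = 4.0208, f(x_11) = 0.058251, coefficient = 2
x_12 = 4.2500, f(x_12) = 0.052459, coefficient = 1

I ≈ (0.229167/2) × 3.124809 = 0.358051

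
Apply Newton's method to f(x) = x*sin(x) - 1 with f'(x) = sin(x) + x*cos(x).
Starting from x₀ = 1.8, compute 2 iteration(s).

f(x) = x*sin(x) - 1
f'(x) = sin(x) + x*cos(x)
x₀ = 1.8

Newton-Raphson formula: x_{n+1} = x_n - f(x_n)/f'(x_n)

Iteration 1:
  f(1.800000) = 0.752926
  f'(1.800000) = 0.564884
  x_1 = 1.800000 - 0.752926/0.564884 = 0.467114
Iteration 2:
  f(0.467114) = -0.789653
  f'(0.467114) = 0.867384
  x_2 = 0.467114 - (-0.789653)/0.867384 = 1.377499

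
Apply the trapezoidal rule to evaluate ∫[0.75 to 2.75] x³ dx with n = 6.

f(x) = x³
a = 0.75, b = 2.75, n = 6
h = (b - a)/n = 0.333333

Trapezoidal rule: (h/2)[f(x₀) + 2f(x₁) + 2f(x₂) + ... + f(xₙ)]

x_0 = 0.7500, f(x_0) = 0.421875, coefficient = 1
x_1 = 1.0833, f(x_1) = 1.271412, coefficient = 2
x_2 = 1.4167, f(x_2) = 2.843171, coefficient = 2
x_3 = 1.7500, f(x_3) = 5.359375, coefficient = 2
x_4 = 2.0833, f(x_4) = 9.042245, coefficient = 2
x_5 = 2.4167, f(x_5) = 14.114005, coefficient = 2
x_6 = 2.7500, f(x_6) = 20.796875, coefficient = 1

I ≈ (0.333333/2) × 86.479167 = 14.413194
Exact value: 14.218750
Error: 0.194444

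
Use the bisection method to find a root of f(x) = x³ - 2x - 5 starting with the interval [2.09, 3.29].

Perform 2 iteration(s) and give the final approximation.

f(x) = x³ - 2x - 5
Initial interval: [2.09, 3.29]

Iteration 1:
  c_1 = (2.090000 + 3.290000)/2 = 2.690000
  f(c_1) = f(2.690000) = 9.085109
  f(a) × f(c) < 0, new interval: [2.090000, 2.690000]
Iteration 2:
  c_2 = (2.090000 + 2.690000)/2 = 2.390000
  f(c_2) = f(2.390000) = 3.871919
  f(a) × f(c) < 0, new interval: [2.090000, 2.390000]

After 2 iteration(s), the approximation is c_2 = 2.390000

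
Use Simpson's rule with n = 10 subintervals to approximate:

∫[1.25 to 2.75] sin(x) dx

f(x) = sin(x)
a = 1.25, b = 2.75, n = 10
h = (b - a)/n = 0.150000

Simpson's rule: (h/3)[f(x₀) + 4f(x₁) + 2f(x₂) + ... + f(xₙ)]

x_0 = 1.2500, f(x_0) = 0.948985, coefficient = 1
x_1 = 1.4000, f(x_1) = 0.985450, coefficient = 4
x_2 = 1.5500, f(x_2) = 0.999784, coefficient = 2
x_3 = 1.7000, f(x_3) = 0.991665, coefficient = 4
x_4 = 1.8500, f(x_4) = 0.961275, coefficient = 2
x_5 = 2.0000, f(x_5) = 0.909297, coefficient = 4
x_6 = 2.1500, f(x_6) = 0.836899, coefficient = 2
x_7 = 2.3000, f(x_7) = 0.745705, coefficient = 4
x_8 = 2.4500, f(x_8) = 0.637765, coefficient = 2
x_9 = 2.6000, f(x_9) = 0.515501, coefficient = 4
x_10 = 2.7500, f(x_10) = 0.381661, coefficient = 1

I ≈ (0.150000/3) × 24.792565 = 1.239628
Exact value: 1.239625
Error: 0.000003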